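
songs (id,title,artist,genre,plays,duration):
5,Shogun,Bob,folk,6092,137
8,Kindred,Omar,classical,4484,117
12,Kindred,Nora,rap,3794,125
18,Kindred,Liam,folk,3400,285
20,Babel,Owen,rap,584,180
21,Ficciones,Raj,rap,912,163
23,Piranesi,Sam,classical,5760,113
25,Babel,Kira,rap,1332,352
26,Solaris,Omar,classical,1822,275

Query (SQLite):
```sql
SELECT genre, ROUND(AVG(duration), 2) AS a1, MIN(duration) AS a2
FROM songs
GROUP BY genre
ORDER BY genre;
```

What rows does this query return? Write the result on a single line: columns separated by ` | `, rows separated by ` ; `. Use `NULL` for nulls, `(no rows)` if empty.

classical | 168.33 | 113 ; folk | 211 | 137 ; rap | 205 | 125

Group songs by genre.
Per group compute: ROUND(AVG(duration), 2), MIN(duration).
  classical: ids {8, 23, 26} → ROUND(AVG(duration), 2)=168.33, MIN(duration)=113
  folk: ids {5, 18} → ROUND(AVG(duration), 2)=211, MIN(duration)=137
  rap: ids {12, 20, 21, 25} → ROUND(AVG(duration), 2)=205, MIN(duration)=125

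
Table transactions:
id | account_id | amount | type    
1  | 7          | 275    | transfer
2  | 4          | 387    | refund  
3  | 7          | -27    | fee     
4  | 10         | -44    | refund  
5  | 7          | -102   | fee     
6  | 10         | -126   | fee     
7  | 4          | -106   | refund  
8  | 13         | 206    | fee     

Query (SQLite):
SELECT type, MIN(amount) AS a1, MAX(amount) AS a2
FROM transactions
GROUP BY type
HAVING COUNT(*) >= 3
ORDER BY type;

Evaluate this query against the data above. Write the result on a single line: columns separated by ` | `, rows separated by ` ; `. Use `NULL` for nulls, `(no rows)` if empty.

Group transactions by type.
Per group compute: MIN(amount), MAX(amount).
HAVING: drop groups with fewer than 3 rows.
  fee: ids {3, 5, 6, 8} → MIN(amount)=-126, MAX(amount)=206
  refund: ids {2, 4, 7} → MIN(amount)=-106, MAX(amount)=387
  transfer: ids {1} → MIN(amount)=275, MAX(amount)=275

fee | -126 | 206 ; refund | -106 | 387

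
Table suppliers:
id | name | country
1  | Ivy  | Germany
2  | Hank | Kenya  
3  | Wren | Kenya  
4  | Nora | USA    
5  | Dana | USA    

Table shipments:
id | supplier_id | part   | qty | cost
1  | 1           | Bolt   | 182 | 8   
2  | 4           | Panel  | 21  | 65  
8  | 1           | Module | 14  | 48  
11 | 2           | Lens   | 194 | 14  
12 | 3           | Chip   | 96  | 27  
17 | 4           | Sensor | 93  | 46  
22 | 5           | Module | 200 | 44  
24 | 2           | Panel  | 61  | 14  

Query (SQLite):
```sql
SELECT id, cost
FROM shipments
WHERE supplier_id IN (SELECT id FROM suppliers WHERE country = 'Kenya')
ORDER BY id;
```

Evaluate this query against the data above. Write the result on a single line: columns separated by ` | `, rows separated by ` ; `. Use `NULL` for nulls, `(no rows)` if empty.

Inner query: suppliers.id where country = 'Kenya'.
Outer: keep shipments rows whose supplier_id is in that set.
Inner query → {2, 3}

11 | 14 ; 12 | 27 ; 24 | 14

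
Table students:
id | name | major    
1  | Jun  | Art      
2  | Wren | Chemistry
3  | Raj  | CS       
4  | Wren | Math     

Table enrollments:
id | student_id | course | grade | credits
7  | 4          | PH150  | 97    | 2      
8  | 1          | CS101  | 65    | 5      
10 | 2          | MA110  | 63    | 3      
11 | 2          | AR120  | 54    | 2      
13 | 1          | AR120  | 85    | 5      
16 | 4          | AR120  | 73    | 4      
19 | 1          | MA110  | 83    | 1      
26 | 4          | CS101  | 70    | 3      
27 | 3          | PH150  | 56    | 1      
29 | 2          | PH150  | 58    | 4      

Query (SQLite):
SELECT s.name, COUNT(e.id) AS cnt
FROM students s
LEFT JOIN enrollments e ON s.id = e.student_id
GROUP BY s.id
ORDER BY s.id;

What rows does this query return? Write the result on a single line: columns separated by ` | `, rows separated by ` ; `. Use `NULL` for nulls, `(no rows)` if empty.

Jun | 3 ; Wren | 3 ; Raj | 1 ; Wren | 3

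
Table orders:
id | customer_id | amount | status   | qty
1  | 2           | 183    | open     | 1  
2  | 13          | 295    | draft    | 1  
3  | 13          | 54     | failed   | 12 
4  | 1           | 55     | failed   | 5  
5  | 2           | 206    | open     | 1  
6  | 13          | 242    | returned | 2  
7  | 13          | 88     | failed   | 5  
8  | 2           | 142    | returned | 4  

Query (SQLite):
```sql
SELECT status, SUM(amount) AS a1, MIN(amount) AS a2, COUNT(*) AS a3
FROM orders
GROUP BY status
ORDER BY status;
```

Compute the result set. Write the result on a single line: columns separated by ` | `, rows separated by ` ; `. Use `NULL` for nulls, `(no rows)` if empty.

draft | 295 | 295 | 1 ; failed | 197 | 54 | 3 ; open | 389 | 183 | 2 ; returned | 384 | 142 | 2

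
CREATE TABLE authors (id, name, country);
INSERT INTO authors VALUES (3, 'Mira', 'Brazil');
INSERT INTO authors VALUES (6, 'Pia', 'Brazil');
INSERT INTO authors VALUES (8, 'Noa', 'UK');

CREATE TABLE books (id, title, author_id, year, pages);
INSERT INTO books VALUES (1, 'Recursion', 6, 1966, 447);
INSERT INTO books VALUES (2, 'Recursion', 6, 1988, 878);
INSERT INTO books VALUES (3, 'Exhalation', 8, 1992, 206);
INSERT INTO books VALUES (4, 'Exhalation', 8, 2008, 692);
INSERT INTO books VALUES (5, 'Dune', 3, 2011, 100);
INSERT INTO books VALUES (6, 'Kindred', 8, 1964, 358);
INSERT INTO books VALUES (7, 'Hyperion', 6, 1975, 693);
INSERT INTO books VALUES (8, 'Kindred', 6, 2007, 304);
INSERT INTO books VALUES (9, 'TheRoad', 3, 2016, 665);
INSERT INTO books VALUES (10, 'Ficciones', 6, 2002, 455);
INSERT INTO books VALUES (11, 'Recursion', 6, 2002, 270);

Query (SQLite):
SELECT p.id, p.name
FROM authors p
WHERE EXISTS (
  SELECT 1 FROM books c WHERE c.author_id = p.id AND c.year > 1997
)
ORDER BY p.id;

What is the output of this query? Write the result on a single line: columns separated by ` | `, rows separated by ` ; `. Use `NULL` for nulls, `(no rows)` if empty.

3 | Mira ; 6 | Pia ; 8 | Noa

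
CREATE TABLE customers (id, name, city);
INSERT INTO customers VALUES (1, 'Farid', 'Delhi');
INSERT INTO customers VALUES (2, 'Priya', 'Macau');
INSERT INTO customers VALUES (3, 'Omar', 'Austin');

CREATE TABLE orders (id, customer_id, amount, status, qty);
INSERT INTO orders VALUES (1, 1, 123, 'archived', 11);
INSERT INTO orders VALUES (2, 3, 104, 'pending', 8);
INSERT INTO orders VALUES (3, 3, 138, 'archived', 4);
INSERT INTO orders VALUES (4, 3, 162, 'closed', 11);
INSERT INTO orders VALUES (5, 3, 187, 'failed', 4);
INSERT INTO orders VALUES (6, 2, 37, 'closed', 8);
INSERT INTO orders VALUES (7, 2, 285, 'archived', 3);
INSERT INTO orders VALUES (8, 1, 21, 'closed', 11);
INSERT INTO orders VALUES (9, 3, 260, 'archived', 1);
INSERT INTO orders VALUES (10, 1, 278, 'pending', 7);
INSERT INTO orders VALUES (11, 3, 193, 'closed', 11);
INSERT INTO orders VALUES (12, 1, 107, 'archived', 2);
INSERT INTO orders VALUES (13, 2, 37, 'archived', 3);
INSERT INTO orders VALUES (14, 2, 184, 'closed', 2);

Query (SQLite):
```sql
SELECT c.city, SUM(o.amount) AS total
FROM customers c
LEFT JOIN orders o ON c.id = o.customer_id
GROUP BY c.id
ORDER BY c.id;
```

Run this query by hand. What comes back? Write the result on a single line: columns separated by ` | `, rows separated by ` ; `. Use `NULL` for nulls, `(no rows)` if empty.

LEFT JOIN keeps every customers row; unmatched ones get NULL for orders columns.
Group by customers.id and compute SUM(o.amount). SUM over an all-NULL group is NULL.
  1: ids {1, 8, 10, 12} → SUM(o.amount)=529
  2: ids {6, 7, 13, 14} → SUM(o.amount)=543
  3: ids {2, 3, 4, 5, 9, 11} → SUM(o.amount)=1044

Delhi | 529 ; Macau | 543 ; Austin | 1044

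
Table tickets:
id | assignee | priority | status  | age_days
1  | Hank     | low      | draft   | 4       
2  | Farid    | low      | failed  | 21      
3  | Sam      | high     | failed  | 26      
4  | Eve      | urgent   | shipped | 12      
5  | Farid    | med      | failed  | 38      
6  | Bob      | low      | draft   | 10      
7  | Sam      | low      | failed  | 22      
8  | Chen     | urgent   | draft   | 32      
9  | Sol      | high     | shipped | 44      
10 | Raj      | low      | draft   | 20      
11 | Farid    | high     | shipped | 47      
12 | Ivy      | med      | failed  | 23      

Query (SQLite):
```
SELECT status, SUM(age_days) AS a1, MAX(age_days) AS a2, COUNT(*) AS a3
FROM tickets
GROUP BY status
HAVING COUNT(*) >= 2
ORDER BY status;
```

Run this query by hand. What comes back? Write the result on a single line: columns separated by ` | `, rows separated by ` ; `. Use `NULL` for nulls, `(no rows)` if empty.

Group tickets by status.
Per group compute: SUM(age_days), MAX(age_days), COUNT(*).
HAVING: drop groups with fewer than 2 rows.
  draft: ids {1, 6, 8, 10} → SUM(age_days)=66, MAX(age_days)=32, COUNT(*)=4
  failed: ids {2, 3, 5, 7, 12} → SUM(age_days)=130, MAX(age_days)=38, COUNT(*)=5
  shipped: ids {4, 9, 11} → SUM(age_days)=103, MAX(age_days)=47, COUNT(*)=3

draft | 66 | 32 | 4 ; failed | 130 | 38 | 5 ; shipped | 103 | 47 | 3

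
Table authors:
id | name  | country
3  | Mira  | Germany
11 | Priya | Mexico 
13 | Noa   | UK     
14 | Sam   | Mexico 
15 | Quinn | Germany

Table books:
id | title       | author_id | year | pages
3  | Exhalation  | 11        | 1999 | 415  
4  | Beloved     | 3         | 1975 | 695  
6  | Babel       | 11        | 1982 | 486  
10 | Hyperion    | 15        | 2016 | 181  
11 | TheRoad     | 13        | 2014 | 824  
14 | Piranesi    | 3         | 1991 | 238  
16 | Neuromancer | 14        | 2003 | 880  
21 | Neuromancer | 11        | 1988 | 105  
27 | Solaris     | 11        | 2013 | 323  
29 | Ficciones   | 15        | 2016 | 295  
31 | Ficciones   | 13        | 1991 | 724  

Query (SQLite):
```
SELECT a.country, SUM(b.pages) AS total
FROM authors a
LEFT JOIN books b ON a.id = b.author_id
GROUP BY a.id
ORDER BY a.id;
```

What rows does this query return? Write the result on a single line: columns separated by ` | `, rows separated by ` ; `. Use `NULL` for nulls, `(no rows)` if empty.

LEFT JOIN keeps every authors row; unmatched ones get NULL for books columns.
Group by authors.id and compute SUM(b.pages). SUM over an all-NULL group is NULL.
  3: ids {4, 14} → SUM(b.pages)=933
  11: ids {3, 6, 21, 27} → SUM(b.pages)=1329
  13: ids {11, 31} → SUM(b.pages)=1548
  14: ids {16} → SUM(b.pages)=880
  15: ids {10, 29} → SUM(b.pages)=476

Germany | 933 ; Mexico | 1329 ; UK | 1548 ; Mexico | 880 ; Germany | 476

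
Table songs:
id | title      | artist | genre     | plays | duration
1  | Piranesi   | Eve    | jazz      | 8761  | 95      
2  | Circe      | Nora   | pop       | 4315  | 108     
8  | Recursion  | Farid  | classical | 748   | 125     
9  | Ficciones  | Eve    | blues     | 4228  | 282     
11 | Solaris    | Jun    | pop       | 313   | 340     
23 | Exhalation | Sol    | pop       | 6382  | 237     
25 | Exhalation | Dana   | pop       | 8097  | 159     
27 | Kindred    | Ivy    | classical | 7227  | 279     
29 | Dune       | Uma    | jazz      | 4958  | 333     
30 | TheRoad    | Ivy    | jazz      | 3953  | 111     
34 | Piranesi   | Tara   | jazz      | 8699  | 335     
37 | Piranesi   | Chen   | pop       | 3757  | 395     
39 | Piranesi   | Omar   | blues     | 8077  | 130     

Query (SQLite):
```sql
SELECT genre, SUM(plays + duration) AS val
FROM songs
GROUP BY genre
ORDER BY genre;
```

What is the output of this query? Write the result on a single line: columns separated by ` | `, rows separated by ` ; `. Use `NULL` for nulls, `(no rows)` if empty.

blues | 12717 ; classical | 8379 ; jazz | 27245 ; pop | 24103

For each row compute plays + duration.
Group by genre; take SUM of the expression per group.
  blues: ids {9, 39} → SUM(plays + duration)=12717
  classical: ids {8, 27} → SUM(plays + duration)=8379
  jazz: ids {1, 29, 30, 34} → SUM(plays + duration)=27245
  pop: ids {2, 11, 23, 25, 37} → SUM(plays + duration)=24103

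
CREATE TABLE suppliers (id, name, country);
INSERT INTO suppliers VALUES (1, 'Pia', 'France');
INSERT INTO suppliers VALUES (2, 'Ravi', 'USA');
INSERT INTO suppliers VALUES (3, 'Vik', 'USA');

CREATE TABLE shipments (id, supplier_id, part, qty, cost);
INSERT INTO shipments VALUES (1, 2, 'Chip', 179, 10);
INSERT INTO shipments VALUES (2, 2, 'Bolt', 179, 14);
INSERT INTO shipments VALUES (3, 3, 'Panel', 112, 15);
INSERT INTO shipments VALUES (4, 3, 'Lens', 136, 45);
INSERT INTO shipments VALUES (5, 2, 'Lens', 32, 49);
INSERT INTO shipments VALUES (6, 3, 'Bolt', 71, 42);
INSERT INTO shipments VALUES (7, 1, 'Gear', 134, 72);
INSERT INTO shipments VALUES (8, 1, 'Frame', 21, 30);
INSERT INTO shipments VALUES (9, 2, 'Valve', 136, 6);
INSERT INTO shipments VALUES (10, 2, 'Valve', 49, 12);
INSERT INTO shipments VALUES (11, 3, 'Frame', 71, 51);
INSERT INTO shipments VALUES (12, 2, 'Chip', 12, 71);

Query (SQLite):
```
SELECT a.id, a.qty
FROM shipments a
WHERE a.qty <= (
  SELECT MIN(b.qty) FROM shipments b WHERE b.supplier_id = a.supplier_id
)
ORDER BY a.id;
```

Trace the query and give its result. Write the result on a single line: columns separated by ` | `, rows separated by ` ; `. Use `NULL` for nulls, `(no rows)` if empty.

6 | 71 ; 8 | 21 ; 11 | 71 ; 12 | 12

For each shipments row a, compute MIN(qty) over rows sharing a.supplier_id.
Keep row a if a.qty <= that per-group MIN.
  supplier_id=1: MIN(qty) = 21
  supplier_id=2: MIN(qty) = 12
  supplier_id=3: MIN(qty) = 71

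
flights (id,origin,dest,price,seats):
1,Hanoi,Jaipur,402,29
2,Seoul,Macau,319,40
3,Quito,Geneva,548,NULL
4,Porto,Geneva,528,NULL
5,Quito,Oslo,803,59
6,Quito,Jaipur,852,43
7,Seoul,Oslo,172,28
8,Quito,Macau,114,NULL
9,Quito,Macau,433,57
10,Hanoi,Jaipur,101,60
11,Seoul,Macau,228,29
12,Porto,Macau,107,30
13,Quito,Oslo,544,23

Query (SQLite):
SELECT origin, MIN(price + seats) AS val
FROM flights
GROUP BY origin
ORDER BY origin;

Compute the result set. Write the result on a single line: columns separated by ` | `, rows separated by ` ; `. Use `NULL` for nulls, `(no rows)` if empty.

Hanoi | 161 ; Porto | 137 ; Quito | 490 ; Seoul | 200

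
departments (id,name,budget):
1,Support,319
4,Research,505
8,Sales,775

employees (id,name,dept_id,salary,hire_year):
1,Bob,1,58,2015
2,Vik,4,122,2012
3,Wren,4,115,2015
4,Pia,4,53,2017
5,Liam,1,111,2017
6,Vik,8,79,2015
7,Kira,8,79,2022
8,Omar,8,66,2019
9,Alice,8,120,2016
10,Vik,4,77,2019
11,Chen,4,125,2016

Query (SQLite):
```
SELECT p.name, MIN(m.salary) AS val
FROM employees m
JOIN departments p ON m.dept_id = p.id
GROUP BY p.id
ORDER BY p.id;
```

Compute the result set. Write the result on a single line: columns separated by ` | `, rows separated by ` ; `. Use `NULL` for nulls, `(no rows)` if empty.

Join each employees row to its departments via dept_id.
Group joined rows by departments.id; compute MIN(m.salary) per group.
  1: ids {1, 5} → MIN(m.salary)=58
  4: ids {2, 3, 4, 10, 11} → MIN(m.salary)=53
  8: ids {6, 7, 8, 9} → MIN(m.salary)=66

Support | 58 ; Research | 53 ; Sales | 66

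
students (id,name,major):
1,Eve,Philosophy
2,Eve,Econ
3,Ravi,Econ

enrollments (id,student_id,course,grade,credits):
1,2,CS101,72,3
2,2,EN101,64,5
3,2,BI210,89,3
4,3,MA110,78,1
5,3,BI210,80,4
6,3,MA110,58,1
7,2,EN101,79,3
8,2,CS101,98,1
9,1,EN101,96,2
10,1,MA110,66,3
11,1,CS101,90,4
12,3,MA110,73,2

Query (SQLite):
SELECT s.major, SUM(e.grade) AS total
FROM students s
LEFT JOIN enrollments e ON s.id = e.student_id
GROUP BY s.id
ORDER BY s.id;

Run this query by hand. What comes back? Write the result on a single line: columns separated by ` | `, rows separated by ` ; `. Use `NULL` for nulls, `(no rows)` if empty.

Philosophy | 252 ; Econ | 402 ; Econ | 289

LEFT JOIN keeps every students row; unmatched ones get NULL for enrollments columns.
Group by students.id and compute SUM(e.grade). SUM over an all-NULL group is NULL.
  1: ids {9, 10, 11} → SUM(e.grade)=252
  2: ids {1, 2, 3, 7, 8} → SUM(e.grade)=402
  3: ids {4, 5, 6, 12} → SUM(e.grade)=289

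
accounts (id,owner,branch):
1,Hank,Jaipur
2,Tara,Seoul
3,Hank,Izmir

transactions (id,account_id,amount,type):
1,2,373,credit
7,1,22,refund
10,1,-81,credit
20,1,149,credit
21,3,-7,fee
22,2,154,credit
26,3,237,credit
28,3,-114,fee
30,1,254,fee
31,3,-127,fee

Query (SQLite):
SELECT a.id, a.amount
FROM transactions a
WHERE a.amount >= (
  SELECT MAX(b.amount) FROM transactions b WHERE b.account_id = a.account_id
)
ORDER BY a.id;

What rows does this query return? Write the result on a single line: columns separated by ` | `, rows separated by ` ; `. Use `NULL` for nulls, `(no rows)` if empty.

For each transactions row a, compute MAX(amount) over rows sharing a.account_id.
Keep row a if a.amount >= that per-group MAX.
  account_id=1: MAX(amount) = 254
  account_id=2: MAX(amount) = 373
  account_id=3: MAX(amount) = 237

1 | 373 ; 26 | 237 ; 30 | 254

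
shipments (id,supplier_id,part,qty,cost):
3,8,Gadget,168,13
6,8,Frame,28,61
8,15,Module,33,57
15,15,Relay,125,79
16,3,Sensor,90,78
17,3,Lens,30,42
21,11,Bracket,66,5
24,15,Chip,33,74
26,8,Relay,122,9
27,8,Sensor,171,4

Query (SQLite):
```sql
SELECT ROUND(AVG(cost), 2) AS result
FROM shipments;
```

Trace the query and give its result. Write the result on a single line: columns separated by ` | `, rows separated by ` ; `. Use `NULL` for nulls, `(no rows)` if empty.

42.2

All cost values: [13, 61, 57, 79, 78, 42, 5, 74, 9, 4].
AVG = 422 / 10 (rounded to 2 dp).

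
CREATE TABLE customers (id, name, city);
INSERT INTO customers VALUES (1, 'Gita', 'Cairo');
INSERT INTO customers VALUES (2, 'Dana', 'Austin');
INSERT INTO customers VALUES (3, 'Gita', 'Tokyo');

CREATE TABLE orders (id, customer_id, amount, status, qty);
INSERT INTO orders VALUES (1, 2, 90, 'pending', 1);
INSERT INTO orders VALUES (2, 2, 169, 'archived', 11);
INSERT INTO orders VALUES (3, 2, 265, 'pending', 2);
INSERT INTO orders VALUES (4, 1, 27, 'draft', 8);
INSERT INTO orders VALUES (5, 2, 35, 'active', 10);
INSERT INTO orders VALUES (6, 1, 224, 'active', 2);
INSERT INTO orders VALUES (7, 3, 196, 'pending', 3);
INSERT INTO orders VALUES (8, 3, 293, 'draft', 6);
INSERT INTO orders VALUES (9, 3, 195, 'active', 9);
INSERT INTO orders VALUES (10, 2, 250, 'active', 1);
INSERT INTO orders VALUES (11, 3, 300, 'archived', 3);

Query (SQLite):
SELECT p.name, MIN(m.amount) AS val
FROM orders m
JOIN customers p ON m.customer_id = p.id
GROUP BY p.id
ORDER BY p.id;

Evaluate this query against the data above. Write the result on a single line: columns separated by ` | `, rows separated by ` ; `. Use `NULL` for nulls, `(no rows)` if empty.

Gita | 27 ; Dana | 35 ; Gita | 195

Join each orders row to its customers via customer_id.
Group joined rows by customers.id; compute MIN(m.amount) per group.
  1: ids {4, 6} → MIN(m.amount)=27
  2: ids {1, 2, 3, 5, 10} → MIN(m.amount)=35
  3: ids {7, 8, 9, 11} → MIN(m.amount)=195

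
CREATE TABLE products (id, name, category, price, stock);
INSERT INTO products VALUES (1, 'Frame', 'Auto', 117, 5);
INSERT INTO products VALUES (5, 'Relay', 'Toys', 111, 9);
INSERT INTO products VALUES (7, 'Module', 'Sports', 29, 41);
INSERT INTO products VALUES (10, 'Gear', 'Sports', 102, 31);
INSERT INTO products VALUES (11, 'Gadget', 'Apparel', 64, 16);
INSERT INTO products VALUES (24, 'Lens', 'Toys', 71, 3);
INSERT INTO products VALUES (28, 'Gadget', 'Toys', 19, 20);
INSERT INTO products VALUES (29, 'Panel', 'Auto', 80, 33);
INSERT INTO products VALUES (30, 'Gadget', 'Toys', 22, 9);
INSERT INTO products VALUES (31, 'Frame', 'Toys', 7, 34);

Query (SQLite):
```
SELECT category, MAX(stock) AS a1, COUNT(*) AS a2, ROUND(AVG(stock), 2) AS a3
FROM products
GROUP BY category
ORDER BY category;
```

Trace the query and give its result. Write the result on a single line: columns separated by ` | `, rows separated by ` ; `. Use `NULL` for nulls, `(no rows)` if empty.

Apparel | 16 | 1 | 16 ; Auto | 33 | 2 | 19 ; Sports | 41 | 2 | 36 ; Toys | 34 | 5 | 15

Group products by category.
Per group compute: MAX(stock), COUNT(*), ROUND(AVG(stock), 2).
  Apparel: ids {11} → MAX(stock)=16, COUNT(*)=1, ROUND(AVG(stock), 2)=16
  Auto: ids {1, 29} → MAX(stock)=33, COUNT(*)=2, ROUND(AVG(stock), 2)=19
  Sports: ids {7, 10} → MAX(stock)=41, COUNT(*)=2, ROUND(AVG(stock), 2)=36
  Toys: ids {5, 24, 28, 30, 31} → MAX(stock)=34, COUNT(*)=5, ROUND(AVG(stock), 2)=15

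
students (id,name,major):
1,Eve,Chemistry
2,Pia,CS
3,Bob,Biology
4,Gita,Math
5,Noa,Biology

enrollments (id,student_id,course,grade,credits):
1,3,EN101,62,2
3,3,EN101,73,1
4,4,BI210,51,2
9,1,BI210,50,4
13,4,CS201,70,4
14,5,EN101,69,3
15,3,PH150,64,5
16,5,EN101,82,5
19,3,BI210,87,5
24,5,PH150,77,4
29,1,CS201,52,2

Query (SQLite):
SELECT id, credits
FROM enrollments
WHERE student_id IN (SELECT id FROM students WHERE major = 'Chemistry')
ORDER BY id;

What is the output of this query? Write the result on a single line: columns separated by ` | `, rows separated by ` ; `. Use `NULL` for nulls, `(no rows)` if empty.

9 | 4 ; 29 | 2

Inner query: students.id where major = 'Chemistry'.
Outer: keep enrollments rows whose student_id is in that set.
Inner query → {1}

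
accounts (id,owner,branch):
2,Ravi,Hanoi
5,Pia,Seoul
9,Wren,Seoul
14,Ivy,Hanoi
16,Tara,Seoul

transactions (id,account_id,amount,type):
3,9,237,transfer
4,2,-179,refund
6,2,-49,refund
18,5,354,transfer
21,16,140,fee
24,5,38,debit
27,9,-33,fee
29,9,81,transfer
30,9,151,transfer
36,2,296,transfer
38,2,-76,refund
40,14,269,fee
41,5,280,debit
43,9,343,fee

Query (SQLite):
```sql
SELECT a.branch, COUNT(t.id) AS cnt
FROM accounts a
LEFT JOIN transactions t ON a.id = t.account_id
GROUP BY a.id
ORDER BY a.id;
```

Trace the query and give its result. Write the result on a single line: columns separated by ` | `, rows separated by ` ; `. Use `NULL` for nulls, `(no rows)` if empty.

LEFT JOIN keeps every accounts row; unmatched ones get NULL for transactions columns.
Group by accounts.id and compute COUNT(t.id). COUNT(col) of an all-NULL group is 0.
  2: ids {4, 6, 36, 38} → COUNT(t.id)=4
  5: ids {18, 24, 41} → COUNT(t.id)=3
  9: ids {3, 27, 29, 30, 43} → COUNT(t.id)=5
  14: ids {40} → COUNT(t.id)=1
  16: ids {21} → COUNT(t.id)=1

Hanoi | 4 ; Seoul | 3 ; Seoul | 5 ; Hanoi | 1 ; Seoul | 1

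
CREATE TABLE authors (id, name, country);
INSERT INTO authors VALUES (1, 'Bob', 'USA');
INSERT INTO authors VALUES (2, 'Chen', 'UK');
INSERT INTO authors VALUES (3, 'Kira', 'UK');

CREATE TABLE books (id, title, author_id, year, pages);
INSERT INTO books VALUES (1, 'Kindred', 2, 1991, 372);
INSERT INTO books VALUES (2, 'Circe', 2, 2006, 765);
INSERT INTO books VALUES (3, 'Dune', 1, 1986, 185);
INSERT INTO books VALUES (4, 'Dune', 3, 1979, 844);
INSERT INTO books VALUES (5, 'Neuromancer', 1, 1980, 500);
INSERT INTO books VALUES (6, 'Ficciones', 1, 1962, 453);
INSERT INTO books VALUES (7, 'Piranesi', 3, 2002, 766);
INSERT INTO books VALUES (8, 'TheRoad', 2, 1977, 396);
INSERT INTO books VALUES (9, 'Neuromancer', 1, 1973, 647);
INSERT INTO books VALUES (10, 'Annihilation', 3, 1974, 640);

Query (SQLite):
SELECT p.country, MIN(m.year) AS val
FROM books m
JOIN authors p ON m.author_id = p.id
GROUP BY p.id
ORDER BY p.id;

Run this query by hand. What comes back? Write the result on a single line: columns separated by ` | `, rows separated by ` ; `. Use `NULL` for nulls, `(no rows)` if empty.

Join each books row to its authors via author_id.
Group joined rows by authors.id; compute MIN(m.year) per group.
  1: ids {3, 5, 6, 9} → MIN(m.year)=1962
  2: ids {1, 2, 8} → MIN(m.year)=1977
  3: ids {4, 7, 10} → MIN(m.year)=1974

USA | 1962 ; UK | 1977 ; UK | 1974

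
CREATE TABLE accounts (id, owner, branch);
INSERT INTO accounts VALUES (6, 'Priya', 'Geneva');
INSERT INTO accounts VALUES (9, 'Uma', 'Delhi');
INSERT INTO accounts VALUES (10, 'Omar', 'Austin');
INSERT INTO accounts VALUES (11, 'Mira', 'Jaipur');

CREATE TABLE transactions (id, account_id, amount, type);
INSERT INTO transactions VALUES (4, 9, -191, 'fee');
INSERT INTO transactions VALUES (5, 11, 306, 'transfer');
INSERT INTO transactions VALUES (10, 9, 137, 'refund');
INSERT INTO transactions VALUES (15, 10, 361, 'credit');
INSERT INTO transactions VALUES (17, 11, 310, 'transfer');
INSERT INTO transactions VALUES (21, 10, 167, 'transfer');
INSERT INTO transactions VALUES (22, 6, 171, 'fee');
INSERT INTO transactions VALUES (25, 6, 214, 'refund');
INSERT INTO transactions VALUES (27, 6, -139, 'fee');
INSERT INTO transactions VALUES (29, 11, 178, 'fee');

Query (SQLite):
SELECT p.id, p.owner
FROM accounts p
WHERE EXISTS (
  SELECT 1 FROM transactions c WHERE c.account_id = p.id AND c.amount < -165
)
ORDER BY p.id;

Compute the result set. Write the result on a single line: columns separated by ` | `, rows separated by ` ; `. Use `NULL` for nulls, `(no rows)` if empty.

For each accounts row, check whether any transactions with matching account_id has amount < -165.
Keep rows where that is true.

9 | Uma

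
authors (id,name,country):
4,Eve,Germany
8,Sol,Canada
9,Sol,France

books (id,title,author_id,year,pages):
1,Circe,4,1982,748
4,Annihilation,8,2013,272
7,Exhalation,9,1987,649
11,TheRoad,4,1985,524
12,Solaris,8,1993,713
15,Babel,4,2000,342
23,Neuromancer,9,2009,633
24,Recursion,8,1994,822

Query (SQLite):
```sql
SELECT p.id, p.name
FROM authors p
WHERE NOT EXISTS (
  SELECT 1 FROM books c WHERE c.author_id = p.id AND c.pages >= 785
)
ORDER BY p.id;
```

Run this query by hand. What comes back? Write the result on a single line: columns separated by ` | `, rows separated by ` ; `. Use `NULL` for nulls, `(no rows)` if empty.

For each authors row, check whether any books with matching author_id has pages >= 785.
Keep rows where that is false.

4 | Eve ; 9 | Sol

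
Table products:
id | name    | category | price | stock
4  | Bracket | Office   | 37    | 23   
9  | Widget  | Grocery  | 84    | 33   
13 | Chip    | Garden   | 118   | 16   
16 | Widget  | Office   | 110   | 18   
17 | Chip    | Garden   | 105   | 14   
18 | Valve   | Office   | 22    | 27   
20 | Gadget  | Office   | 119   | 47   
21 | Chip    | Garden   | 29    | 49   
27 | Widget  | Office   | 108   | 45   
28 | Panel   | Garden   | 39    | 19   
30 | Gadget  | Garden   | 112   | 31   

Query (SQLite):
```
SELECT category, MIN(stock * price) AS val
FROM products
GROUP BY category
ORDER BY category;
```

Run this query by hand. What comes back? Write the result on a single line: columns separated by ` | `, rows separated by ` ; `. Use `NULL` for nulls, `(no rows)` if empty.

Garden | 741 ; Grocery | 2772 ; Office | 594

For each row compute stock * price.
Group by category; take MIN of the expression per group.
  Garden: ids {13, 17, 21, 28, 30} → MIN(stock * price)=741
  Grocery: ids {9} → MIN(stock * price)=2772
  Office: ids {4, 16, 18, 20, 27} → MIN(stock * price)=594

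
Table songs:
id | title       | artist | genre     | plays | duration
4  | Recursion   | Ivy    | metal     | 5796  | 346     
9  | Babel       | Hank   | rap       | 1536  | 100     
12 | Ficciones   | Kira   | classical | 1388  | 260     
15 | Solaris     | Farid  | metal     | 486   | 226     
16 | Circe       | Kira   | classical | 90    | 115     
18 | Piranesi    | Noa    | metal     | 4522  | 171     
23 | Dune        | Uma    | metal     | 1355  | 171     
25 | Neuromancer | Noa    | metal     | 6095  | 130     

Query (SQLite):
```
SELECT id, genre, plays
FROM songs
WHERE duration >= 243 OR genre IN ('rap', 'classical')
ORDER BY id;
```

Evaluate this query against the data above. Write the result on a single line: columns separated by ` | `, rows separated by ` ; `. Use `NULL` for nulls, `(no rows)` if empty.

4 | metal | 5796 ; 9 | rap | 1536 ; 12 | classical | 1388 ; 16 | classical | 90

duration >= 243: ids {4, 12}
genre IN ('rap', 'classical'): ids {9, 12, 16}
Combine with OR.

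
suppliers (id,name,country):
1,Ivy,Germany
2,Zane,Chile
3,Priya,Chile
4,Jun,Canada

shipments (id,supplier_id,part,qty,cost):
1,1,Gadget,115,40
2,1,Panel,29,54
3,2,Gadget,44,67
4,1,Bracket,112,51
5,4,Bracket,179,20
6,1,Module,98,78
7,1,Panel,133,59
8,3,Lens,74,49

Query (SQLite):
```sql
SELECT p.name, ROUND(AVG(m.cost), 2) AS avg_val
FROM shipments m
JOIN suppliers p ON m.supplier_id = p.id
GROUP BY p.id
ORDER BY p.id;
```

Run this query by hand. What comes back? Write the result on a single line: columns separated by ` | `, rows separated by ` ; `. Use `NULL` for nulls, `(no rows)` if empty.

Ivy | 56.4 ; Zane | 67 ; Priya | 49 ; Jun | 20

Join each shipments row to its suppliers via supplier_id.
Group joined rows by suppliers.id; compute ROUND(AVG(m.cost), 2) per group.
  1: ids {1, 2, 4, 6, 7} → ROUND(AVG(m.cost), 2)=56.4
  2: ids {3} → ROUND(AVG(m.cost), 2)=67
  3: ids {8} → ROUND(AVG(m.cost), 2)=49
  4: ids {5} → ROUND(AVG(m.cost), 2)=20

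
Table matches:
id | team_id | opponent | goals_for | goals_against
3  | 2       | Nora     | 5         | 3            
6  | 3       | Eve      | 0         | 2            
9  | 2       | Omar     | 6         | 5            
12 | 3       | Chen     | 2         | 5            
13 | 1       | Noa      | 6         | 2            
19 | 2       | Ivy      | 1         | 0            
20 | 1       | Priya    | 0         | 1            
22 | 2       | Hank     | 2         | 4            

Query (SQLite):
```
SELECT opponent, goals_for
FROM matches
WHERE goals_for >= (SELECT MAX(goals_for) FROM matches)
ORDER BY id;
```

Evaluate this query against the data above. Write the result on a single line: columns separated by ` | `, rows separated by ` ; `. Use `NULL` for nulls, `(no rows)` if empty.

Omar | 6 ; Noa | 6

Scalar subquery: MAX(goals_for) over all matches rows = 6.
Keep rows where goals_for >= that value.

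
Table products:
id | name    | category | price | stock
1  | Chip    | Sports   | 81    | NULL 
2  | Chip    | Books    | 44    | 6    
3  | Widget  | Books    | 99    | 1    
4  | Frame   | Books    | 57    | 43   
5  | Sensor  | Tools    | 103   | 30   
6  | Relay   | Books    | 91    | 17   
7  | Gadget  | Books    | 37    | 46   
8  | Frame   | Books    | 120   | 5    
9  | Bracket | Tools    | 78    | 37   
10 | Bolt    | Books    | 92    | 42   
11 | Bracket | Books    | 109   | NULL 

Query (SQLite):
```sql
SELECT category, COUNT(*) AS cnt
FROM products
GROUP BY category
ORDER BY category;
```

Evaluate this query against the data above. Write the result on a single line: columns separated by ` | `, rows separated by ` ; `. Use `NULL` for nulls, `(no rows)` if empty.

Partition products by category; compute COUNT(*) within each group.
  Books: ids {2, 3, 4, 6, 7, 8, 10, 11} → COUNT(*)=8
  Sports: ids {1} → COUNT(*)=1
  Tools: ids {5, 9} → COUNT(*)=2

Books | 8 ; Sports | 1 ; Tools | 2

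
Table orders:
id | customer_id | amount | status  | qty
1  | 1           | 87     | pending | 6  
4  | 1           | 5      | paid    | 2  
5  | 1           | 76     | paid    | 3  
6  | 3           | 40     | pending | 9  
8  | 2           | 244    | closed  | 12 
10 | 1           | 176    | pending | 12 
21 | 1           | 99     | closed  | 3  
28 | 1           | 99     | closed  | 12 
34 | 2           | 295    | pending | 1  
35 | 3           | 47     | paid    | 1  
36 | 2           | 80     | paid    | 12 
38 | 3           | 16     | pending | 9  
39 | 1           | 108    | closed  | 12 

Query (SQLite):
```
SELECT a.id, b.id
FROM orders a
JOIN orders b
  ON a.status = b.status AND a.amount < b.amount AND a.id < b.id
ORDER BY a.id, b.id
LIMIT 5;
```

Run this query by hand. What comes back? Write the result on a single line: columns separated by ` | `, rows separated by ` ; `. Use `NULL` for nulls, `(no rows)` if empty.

1 | 10 ; 1 | 34 ; 4 | 5 ; 4 | 35 ; 4 | 36

Pairs (a,b) with same status, a.amount < b.amount, a.id < b.id.
status groups: closed:{8,21,28,39} paid:{4,5,35,36} pending:{1,6,10,34,38}
Ordered by (a.id, b.id); first 5.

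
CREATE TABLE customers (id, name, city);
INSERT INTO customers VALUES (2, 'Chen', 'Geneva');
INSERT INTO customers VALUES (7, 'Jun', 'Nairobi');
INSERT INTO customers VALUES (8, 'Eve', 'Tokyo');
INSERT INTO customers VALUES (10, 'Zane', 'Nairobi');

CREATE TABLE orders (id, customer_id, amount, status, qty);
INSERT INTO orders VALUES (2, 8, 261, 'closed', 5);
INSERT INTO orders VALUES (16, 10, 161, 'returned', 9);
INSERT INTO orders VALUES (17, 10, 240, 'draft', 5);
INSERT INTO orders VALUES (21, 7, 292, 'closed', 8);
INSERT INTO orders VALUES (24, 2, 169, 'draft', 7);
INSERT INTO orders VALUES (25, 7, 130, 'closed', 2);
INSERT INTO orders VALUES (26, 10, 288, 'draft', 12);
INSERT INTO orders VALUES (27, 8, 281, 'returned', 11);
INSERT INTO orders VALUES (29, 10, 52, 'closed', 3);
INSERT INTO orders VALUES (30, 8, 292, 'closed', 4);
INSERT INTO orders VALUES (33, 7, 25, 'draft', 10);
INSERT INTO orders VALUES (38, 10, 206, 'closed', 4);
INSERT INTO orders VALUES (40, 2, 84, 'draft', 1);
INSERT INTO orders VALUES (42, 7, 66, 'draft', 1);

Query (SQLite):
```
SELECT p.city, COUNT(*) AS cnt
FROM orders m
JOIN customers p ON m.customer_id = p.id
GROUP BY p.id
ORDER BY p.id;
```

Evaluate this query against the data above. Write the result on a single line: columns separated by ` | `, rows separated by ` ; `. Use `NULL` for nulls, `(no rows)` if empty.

Geneva | 2 ; Nairobi | 4 ; Tokyo | 3 ; Nairobi | 5

Join each orders row to its customers via customer_id.
Group joined rows by customers.id; compute COUNT(*) per group.
  2: ids {24, 40} → COUNT(*)=2
  7: ids {21, 25, 33, 42} → COUNT(*)=4
  8: ids {2, 27, 30} → COUNT(*)=3
  10: ids {16, 17, 26, 29, 38} → COUNT(*)=5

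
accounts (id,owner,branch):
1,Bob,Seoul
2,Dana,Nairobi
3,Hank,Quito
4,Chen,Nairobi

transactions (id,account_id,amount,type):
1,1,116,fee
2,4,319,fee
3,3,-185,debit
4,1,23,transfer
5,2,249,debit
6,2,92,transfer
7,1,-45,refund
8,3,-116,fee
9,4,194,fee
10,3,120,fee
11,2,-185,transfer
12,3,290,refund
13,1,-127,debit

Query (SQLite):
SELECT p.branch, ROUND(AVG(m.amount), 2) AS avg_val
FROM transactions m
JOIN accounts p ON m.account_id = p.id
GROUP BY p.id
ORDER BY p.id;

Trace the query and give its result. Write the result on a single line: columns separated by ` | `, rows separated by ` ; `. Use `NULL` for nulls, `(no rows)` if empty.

Seoul | -8.25 ; Nairobi | 52 ; Quito | 27.25 ; Nairobi | 256.5

Join each transactions row to its accounts via account_id.
Group joined rows by accounts.id; compute ROUND(AVG(m.amount), 2) per group.
  1: ids {1, 4, 7, 13} → ROUND(AVG(m.amount), 2)=-8.25
  2: ids {5, 6, 11} → ROUND(AVG(m.amount), 2)=52
  3: ids {3, 8, 10, 12} → ROUND(AVG(m.amount), 2)=27.25
  4: ids {2, 9} → ROUND(AVG(m.amount), 2)=256.5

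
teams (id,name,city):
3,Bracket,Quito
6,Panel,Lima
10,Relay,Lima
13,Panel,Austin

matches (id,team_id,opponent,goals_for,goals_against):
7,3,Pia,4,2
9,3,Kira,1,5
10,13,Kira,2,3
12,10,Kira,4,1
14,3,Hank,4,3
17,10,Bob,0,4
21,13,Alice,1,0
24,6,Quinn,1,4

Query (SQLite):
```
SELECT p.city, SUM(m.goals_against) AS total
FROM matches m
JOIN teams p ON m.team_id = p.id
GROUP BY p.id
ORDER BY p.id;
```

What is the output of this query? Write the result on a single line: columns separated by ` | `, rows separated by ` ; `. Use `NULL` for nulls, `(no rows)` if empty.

Quito | 10 ; Lima | 4 ; Lima | 5 ; Austin | 3

Join each matches row to its teams via team_id.
Group joined rows by teams.id; compute SUM(m.goals_against) per group.
  3: ids {7, 9, 14} → SUM(m.goals_against)=10
  6: ids {24} → SUM(m.goals_against)=4
  10: ids {12, 17} → SUM(m.goals_against)=5
  13: ids {10, 21} → SUM(m.goals_against)=3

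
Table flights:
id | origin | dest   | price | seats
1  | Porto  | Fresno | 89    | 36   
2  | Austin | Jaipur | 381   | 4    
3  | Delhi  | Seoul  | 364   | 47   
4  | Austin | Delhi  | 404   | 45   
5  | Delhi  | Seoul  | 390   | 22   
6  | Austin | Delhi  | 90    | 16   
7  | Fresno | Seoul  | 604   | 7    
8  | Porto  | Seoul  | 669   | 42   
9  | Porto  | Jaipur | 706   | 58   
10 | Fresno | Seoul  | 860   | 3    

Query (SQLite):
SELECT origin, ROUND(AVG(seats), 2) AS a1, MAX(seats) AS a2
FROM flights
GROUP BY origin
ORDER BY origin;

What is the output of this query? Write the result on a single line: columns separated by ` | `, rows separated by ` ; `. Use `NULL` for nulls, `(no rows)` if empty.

Austin | 21.67 | 45 ; Delhi | 34.5 | 47 ; Fresno | 5 | 7 ; Porto | 45.33 | 58

Group flights by origin.
Per group compute: ROUND(AVG(seats), 2), MAX(seats).
  Austin: ids {2, 4, 6} → ROUND(AVG(seats), 2)=21.67, MAX(seats)=45
  Delhi: ids {3, 5} → ROUND(AVG(seats), 2)=34.5, MAX(seats)=47
  Fresno: ids {7, 10} → ROUND(AVG(seats), 2)=5, MAX(seats)=7
  Porto: ids {1, 8, 9} → ROUND(AVG(seats), 2)=45.33, MAX(seats)=58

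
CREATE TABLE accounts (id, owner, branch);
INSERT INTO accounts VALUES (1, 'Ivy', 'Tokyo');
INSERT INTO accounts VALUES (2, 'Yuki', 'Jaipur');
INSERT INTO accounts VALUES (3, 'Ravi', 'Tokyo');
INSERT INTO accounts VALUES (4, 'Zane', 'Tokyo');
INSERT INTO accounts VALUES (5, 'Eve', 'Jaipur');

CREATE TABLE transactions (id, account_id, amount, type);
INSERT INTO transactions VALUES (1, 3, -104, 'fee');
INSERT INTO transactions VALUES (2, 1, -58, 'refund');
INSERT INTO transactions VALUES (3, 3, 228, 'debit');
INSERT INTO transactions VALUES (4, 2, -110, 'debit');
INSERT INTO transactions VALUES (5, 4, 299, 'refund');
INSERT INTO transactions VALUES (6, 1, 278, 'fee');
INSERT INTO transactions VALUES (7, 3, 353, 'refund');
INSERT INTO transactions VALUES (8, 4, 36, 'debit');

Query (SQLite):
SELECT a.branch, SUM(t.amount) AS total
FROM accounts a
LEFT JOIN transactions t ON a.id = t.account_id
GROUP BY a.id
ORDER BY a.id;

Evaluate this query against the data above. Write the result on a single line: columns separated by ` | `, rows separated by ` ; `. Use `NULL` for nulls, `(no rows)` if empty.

Tokyo | 220 ; Jaipur | -110 ; Tokyo | 477 ; Tokyo | 335 ; Jaipur | NULL

LEFT JOIN keeps every accounts row; unmatched ones get NULL for transactions columns.
Group by accounts.id and compute SUM(t.amount). SUM over an all-NULL group is NULL.
  1: ids {2, 6} → SUM(t.amount)=220
  2: ids {4} → SUM(t.amount)=-110
  3: ids {1, 3, 7} → SUM(t.amount)=477
  4: ids {5, 8} → SUM(t.amount)=335
  5: ids {—} → SUM(t.amount)=NULL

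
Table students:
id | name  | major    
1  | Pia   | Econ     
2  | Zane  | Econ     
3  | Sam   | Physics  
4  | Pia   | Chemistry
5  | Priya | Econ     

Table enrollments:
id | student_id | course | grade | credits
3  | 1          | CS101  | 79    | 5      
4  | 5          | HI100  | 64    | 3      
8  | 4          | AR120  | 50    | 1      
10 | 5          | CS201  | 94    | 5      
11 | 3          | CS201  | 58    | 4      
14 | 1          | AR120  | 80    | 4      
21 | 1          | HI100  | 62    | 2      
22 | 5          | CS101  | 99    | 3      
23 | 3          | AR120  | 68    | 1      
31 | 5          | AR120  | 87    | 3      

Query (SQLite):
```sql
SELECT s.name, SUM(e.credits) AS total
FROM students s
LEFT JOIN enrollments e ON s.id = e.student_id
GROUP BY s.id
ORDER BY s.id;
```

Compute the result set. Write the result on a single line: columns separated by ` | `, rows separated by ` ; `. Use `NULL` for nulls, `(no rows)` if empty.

Pia | 11 ; Zane | NULL ; Sam | 5 ; Pia | 1 ; Priya | 14

LEFT JOIN keeps every students row; unmatched ones get NULL for enrollments columns.
Group by students.id and compute SUM(e.credits). SUM over an all-NULL group is NULL.
  1: ids {3, 14, 21} → SUM(e.credits)=11
  2: ids {—} → SUM(e.credits)=NULL
  3: ids {11, 23} → SUM(e.credits)=5
  4: ids {8} → SUM(e.credits)=1
  5: ids {4, 10, 22, 31} → SUM(e.credits)=14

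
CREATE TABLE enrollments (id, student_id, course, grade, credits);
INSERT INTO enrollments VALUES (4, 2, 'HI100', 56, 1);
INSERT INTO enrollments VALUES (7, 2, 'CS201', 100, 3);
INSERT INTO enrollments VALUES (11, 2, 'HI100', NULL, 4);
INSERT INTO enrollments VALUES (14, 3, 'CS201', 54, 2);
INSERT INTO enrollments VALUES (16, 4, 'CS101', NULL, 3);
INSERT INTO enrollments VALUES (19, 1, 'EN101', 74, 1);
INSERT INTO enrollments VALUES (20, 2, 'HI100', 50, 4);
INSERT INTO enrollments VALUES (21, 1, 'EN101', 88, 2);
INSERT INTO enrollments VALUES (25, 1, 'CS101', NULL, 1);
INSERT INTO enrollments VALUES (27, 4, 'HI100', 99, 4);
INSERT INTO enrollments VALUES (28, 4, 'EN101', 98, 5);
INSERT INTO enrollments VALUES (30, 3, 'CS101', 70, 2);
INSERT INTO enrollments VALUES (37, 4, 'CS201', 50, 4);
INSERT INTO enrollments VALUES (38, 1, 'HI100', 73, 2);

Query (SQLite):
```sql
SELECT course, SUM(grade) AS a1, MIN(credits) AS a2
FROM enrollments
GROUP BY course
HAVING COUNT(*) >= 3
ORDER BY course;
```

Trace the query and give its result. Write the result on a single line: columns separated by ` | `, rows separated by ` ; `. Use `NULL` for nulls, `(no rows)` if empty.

Group enrollments by course.
Per group compute: SUM(grade), MIN(credits).
HAVING: drop groups with fewer than 3 rows.
  CS101: ids {16, 25, 30} → SUM(grade)=70, MIN(credits)=1
  CS201: ids {7, 14, 37} → SUM(grade)=204, MIN(credits)=2
  EN101: ids {19, 21, 28} → SUM(grade)=260, MIN(credits)=1
  HI100: ids {4, 11, 20, 27, 38} → SUM(grade)=278, MIN(credits)=1

CS101 | 70 | 1 ; CS201 | 204 | 2 ; EN101 | 260 | 1 ; HI100 | 278 | 1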